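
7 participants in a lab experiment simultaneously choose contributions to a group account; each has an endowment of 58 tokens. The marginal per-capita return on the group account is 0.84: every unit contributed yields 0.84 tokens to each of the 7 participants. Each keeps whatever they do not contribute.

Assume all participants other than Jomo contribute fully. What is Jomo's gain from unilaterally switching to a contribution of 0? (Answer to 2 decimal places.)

9.28 tokens

Switching from a contribution of 58 to 0 lets Jomo keep an extra 58 tokens, but lowers the group account by 58, which costs Jomo their own share of that drop: 0.84 × 58 = 48.72.
Net gain = 58 − 48.72 = 9.28. The private return per contributed unit (0.84) is below 1, so free-riding is indeed the best response regardless of what the others do.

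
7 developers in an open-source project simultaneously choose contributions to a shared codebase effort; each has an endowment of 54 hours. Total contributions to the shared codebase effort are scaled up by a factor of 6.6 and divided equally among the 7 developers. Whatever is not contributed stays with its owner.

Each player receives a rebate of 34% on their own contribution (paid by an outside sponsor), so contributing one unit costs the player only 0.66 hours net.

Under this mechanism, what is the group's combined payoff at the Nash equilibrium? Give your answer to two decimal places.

2623.32 hours

With the mechanism, a contributed unit returns (6.6/7) / 0.66 = 1.4286 per unit of net cost to the contributor — now above 1 — so contributing fully is weakly dominant for every player.
So the Nash equilibrium is full contribution by all 7; the group earns 7 × (54 × 0.34 + 6.6 × 54) = 2623.32.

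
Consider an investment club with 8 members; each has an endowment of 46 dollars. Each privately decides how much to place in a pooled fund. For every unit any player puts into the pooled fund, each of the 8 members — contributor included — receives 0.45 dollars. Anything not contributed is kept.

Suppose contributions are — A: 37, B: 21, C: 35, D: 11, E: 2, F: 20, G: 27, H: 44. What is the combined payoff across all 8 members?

Total contributed: 37 + 21 + 35 + 11 + 2 + 20 + 27 + 44 = 197; total kept: 8 × 46 − 197 = 171.
The pooled fund pays out 0.45 × 8 × 197 = 709.20 in aggregate.
Group total = 171 + 709.20 = 880.20.

880.20 dollars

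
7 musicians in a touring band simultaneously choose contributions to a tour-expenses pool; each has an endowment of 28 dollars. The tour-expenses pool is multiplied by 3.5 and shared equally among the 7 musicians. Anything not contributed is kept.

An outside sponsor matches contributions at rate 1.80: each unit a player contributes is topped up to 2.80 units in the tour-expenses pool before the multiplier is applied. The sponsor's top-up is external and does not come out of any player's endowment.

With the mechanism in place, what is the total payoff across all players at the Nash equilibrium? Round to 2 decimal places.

The effective private return per unit is now 3.5 × 2.80 / 7 = 1.4000 > 1, so every player's dominant strategy flips to full contribution.
So the Nash equilibrium is full contribution by all 7; the group earns 3.5 × 2.80 × 196 = 1920.80.

1920.80 dollars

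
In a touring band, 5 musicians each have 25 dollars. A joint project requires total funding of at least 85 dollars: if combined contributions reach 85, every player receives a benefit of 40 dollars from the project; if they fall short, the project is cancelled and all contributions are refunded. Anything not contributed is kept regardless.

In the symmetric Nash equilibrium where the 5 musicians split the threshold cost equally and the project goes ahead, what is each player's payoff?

48 dollars

Equal share of the threshold: 85/5 = 17.
At this profile no one gains by cutting their contribution: any cut drops the total below 85, the project is cancelled, contributions are refunded, and the deviator ends with 25, which is less than 25 − 17 + 40 = 48. Contributing more than 17 just wastes the excess. So contributing exactly 17 is a best response.
Each player's payoff: 25 − 17 + 40 = 48.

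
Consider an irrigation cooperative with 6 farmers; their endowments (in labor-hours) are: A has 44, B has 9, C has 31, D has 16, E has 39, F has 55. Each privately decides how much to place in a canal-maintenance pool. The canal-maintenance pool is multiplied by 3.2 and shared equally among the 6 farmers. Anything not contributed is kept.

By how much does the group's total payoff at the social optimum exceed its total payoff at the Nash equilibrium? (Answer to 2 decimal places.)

426.80 labor-hours

The private return per contributed unit is 3.2/6 = 0.5333 < 1 for every player regardless of endowment, so the Nash equilibrium is zero contribution and the group total is Σ E_j = 44 + 9 + 31 + 16 + 39 + 55 = 194.
Each contributed unit returns 3.200 to the group, so the social optimum is full contribution by everyone: group total = 3.200 × 194 = 620.80.
Efficiency loss = (3.200 − 1) × 194 = 426.80.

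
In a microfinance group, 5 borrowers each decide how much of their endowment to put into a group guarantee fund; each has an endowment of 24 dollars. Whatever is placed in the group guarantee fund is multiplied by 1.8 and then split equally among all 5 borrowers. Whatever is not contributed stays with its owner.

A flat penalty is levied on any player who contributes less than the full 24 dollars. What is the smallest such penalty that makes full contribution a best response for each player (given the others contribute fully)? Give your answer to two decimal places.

Given the others contribute fully, the best deviation is to contribute 0 (any partial contribution still incurs the fine and gives up units whose private return 0.3600 is below 1).
Deviating from 24 to 0 saves 24 dollars but forfeits the deviator's share of the drop in the group guarantee fund: 1.8/5 × 24 = 8.64.
So the deviation gain is 24 − 8.64 = 15.36, and the fine must be at least 15.36 dollars to wipe it out.

15.36 dollars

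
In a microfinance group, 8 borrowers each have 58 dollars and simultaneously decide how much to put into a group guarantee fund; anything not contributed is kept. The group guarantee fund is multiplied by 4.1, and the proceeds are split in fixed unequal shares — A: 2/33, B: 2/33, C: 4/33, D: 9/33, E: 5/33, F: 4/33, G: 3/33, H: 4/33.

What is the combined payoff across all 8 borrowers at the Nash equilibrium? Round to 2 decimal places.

For player j, contributing a unit is worthwhile iff 4.1 × (j's share) ≥ 1, i.e. iff j's share is at least 0.2439.
Only D (9/33) clears that bar, contributing 58; the remaining 7 contribute 0. Total contributed: 58.
The group guarantee fund pays out 4.1 × 58 = 237.80 in total (split across the unequal shares, but the aggregate is all that matters for the group sum).
The 7 free-riders keep 58 each, adding 406. Group total = 406 + 237.80 = 643.80.

643.80 dollars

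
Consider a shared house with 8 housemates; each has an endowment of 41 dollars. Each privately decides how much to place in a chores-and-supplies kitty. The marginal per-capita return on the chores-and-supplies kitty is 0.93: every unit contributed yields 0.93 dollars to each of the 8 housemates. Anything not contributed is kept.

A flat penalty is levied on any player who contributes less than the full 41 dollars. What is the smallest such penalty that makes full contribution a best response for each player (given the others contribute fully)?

Given the others contribute fully, the best deviation is to contribute 0 (any partial contribution still incurs the fine and gives up units whose private return 0.93 is below 1).
Deviating from 41 to 0 saves 41 dollars but forfeits the deviator's share of the drop in the chores-and-supplies kitty: 0.93 × 41 = 38.13.
So the deviation gain is 41 − 38.13 = 2.87, and the fine must be at least 2.87 dollars to wipe it out.

2.87 dollars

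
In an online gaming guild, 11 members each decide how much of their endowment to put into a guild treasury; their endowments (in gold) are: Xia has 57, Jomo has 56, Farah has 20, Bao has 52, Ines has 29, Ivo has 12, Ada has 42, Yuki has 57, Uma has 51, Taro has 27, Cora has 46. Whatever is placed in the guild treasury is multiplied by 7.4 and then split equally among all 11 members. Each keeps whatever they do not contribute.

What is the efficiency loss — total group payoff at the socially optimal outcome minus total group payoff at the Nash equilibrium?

2873.60 gold

The private return per contributed unit is 7.4/11 = 0.6727 < 1 for every player regardless of endowment, so the Nash equilibrium is zero contribution and the group total is Σ E_j = 57 + 56 + 20 + 52 + 29 + 12 + 42 + 57 + 51 + 27 + 46 = 449.
Each contributed unit returns 7.400 to the group, so the social optimum is full contribution by everyone: group total = 7.400 × 449 = 3322.60.
Efficiency loss = (7.400 − 1) × 449 = 2873.60.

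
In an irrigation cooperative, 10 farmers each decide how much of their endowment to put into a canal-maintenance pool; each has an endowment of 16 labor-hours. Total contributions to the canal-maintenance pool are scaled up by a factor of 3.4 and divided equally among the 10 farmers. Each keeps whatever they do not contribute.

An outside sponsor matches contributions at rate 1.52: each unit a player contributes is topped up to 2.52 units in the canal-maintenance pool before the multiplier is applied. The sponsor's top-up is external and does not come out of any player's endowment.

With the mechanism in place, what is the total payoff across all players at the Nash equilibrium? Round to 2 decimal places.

160.00 labor-hours

The effective private return is 3.4 × 2.52 / 10 = 0.8568, which is still under 1, so the mechanism doesn't change anyone's dominant strategy: zero contribution.
Everyone keeps their endowment and the group total is 10 × 16 = 160.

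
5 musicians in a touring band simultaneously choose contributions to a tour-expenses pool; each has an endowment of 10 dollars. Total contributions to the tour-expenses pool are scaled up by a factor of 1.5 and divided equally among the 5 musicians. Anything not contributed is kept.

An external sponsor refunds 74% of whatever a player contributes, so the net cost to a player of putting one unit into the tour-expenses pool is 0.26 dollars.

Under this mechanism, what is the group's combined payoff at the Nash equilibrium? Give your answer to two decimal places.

112.00 dollars

With the mechanism, a contributed unit returns (1.5/5) / 0.26 = 1.1538 per unit of net cost to the contributor — now above 1 — so contributing fully is weakly dominant for every player.
So the Nash equilibrium is full contribution by all 5; the group earns 5 × (10 × 0.74 + 1.5 × 10) = 112.00.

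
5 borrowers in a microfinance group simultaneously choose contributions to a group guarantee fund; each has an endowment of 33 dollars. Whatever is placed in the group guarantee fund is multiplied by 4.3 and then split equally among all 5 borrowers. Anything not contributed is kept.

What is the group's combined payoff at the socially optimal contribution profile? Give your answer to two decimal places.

Each contributed unit returns 4.300 to the group as a whole (0.8600 to each of 5 players), which exceeds 1, so the social optimum is full contribution: group total = 4.300 × 165 = 709.50.

709.50 dollars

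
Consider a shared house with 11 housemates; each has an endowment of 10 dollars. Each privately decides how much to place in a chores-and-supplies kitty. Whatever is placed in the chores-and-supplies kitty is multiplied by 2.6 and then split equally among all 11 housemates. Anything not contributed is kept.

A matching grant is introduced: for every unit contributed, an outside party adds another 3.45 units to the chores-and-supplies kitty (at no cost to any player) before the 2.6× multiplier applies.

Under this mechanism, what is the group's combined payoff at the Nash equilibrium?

The effective private return per unit is now 2.6 × 4.45 / 11 = 1.0518 > 1, so every player's dominant strategy flips to full contribution.
So the Nash equilibrium is full contribution by all 11; the group earns 2.6 × 4.45 × 110 = 1272.70.

1272.70 dollars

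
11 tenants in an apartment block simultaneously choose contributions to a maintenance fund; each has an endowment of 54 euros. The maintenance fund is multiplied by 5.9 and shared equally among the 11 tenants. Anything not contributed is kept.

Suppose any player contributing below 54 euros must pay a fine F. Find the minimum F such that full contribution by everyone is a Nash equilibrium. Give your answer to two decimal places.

Given the others contribute fully, the best deviation is to contribute 0 (any partial contribution still incurs the fine and gives up units whose private return 0.5364 is below 1).
Deviating from 54 to 0 saves 54 euros but forfeits the deviator's share of the drop in the maintenance fund: 5.9/11 × 54 = 28.96.
So the deviation gain is 54 − 28.96 = 25.04, and the fine must be at least 25.04 euros to wipe it out.

25.04 euros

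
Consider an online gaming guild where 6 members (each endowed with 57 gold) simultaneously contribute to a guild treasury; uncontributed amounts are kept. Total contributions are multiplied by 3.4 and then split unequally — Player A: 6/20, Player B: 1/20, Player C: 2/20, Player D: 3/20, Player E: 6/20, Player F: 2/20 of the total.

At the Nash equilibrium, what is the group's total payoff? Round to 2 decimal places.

615.60 gold

For player j, contributing a unit is worthwhile iff 3.4 × (j's share) ≥ 1, i.e. iff j's share is at least 0.2941.
Player A and Player E clear that bar, contributing 57 each; the remaining 4 contribute 0. Total contributed: 114.
The guild treasury pays out 3.4 × 114 = 387.60 in total (split across the unequal shares, but the aggregate is all that matters for the group sum).
The 4 free-riders keep 57 each, adding 228. Group total = 228 + 387.60 = 615.60.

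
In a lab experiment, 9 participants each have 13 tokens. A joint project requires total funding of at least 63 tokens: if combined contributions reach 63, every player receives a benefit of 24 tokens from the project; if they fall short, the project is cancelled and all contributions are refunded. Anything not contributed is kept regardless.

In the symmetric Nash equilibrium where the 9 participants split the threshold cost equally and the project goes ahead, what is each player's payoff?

30 tokens

Equal share of the threshold: 63/9 = 7.
At this profile no one gains by cutting their contribution: any cut drops the total below 63, the project is cancelled, contributions are refunded, and the deviator ends with 13, which is less than 13 − 7 + 24 = 30. Contributing more than 7 just wastes the excess. So contributing exactly 7 is a best response.
Each player's payoff: 13 − 7 + 24 = 30.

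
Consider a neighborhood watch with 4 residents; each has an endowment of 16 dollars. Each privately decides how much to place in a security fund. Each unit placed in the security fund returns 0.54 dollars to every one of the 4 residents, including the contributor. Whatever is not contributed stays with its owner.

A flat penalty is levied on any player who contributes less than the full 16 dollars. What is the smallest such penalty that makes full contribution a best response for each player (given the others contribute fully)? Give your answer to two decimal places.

Given the others contribute fully, the best deviation is to contribute 0 (any partial contribution still incurs the fine and gives up units whose private return 0.54 is below 1).
Deviating from 16 to 0 saves 16 dollars but forfeits the deviator's share of the drop in the security fund: 0.54 × 16 = 8.64.
So the deviation gain is 16 − 8.64 = 7.36, and the fine must be at least 7.36 dollars to wipe it out.

7.36 dollars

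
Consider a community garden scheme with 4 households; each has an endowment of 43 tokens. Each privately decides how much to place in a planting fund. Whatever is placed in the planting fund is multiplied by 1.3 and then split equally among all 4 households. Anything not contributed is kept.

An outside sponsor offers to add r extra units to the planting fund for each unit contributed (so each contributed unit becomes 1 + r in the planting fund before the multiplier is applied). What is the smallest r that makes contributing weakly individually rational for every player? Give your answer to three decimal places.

2.077

With matching at rate r, one contributed unit becomes (1 + r) in the planting fund and returns 1.3 × (1 + r) / 4 to the contributor.
Setting this equal to 1: 1 + r = 4/1.3 = 3.0769.
So the minimum matching rate is r = 3.0769 − 1 = 2.077.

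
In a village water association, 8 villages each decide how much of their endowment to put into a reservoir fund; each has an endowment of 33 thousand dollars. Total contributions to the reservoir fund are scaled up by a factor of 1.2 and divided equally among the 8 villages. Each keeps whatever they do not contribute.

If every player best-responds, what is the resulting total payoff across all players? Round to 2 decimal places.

Each contributed unit returns 1.2/8 = 0.1500 to its contributor — below 1 — so contributing 0 is dominant for every player. At the Nash equilibrium everyone keeps their 33, and the group total is 8 × 33 = 264.

264.00 thousand dollars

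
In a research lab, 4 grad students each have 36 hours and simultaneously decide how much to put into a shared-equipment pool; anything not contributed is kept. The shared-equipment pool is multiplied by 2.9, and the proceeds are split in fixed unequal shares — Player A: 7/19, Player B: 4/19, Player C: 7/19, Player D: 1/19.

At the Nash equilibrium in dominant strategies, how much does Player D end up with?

A player with share s gets back 2.9·s per unit contributed, so full contribution is dominant for anyone with s > 1/2.9 = 0.3448 and zero contribution is dominant for anyone below.
The shares above 0.3448 belong to Player A and Player C, contributing 36 each; the remaining 2 contribute 0. Total contributed: 72.
Player D keeps 36 and receives 2.9 × 72 × 1/19 = 10.99 from the shared-equipment pool, for a payoff of 46.99.

46.99 hours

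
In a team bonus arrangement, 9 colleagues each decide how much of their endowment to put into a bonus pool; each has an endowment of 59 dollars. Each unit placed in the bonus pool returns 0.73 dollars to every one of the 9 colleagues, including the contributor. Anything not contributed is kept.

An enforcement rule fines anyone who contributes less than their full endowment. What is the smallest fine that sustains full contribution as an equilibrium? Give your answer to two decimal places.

Given the others contribute fully, the best deviation is to contribute 0 (any partial contribution still incurs the fine and gives up units whose private return 0.73 is below 1).
Deviating from 59 to 0 saves 59 dollars but forfeits the deviator's share of the drop in the bonus pool: 0.73 × 59 = 43.07.
So the deviation gain is 59 − 43.07 = 15.93, and the fine must be at least 15.93 dollars to wipe it out.

15.93 dollars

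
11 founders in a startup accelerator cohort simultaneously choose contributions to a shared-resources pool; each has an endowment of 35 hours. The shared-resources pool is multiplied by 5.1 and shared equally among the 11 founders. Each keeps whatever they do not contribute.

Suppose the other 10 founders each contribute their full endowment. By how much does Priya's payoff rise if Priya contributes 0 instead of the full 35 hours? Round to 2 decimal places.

18.77 hours

Switching from a contribution of 35 to 0 lets Priya keep an extra 35 hours, but lowers the shared-resources pool by 35, which costs Priya their own share of that drop: 5.1/11 × 35 = 16.23.
Net gain = 35 − 16.23 = 18.77. The private return per contributed unit (0.4636) is below 1, so free-riding is indeed the best response regardless of what the others do.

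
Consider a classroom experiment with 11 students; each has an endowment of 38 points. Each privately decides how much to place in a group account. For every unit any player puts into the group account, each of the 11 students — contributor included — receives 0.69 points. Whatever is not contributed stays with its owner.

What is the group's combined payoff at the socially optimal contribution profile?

Each contributed unit returns 7.590 to the group as a whole (0.69 to each of 11 players), which exceeds 1, so the social optimum is full contribution: group total = 7.590 × 418 = 3172.62.

3172.62 points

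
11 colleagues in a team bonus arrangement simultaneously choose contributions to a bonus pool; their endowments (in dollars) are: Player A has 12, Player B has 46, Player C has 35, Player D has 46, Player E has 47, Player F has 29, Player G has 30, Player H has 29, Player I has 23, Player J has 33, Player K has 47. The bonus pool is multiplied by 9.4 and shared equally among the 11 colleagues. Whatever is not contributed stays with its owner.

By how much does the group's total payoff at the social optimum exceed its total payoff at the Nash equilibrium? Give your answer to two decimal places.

The private return per contributed unit is 9.4/11 = 0.8545 < 1 for every player regardless of endowment, so the Nash equilibrium is zero contribution and the group total is Σ E_j = 12 + 46 + 35 + 46 + 47 + 29 + 30 + 29 + 23 + 33 + 47 = 377.
Each contributed unit returns 9.400 to the group, so the social optimum is full contribution by everyone: group total = 9.400 × 377 = 3543.80.
Efficiency loss = (9.400 − 1) × 377 = 3166.80.

3166.80 dollars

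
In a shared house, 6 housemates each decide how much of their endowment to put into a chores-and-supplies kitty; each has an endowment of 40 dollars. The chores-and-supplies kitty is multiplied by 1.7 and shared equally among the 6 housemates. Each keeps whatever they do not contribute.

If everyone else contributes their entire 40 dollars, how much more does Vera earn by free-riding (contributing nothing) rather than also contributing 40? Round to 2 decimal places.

Switching from a contribution of 40 to 0 lets Vera keep an extra 40 dollars, but lowers the chores-and-supplies kitty by 40, which costs Vera their own share of that drop: 1.7/6 × 40 = 11.33.
Net gain = 40 − 11.33 = 28.67. The private return per contributed unit (0.2833) is below 1, so free-riding is indeed the best response regardless of what the others do.

28.67 dollars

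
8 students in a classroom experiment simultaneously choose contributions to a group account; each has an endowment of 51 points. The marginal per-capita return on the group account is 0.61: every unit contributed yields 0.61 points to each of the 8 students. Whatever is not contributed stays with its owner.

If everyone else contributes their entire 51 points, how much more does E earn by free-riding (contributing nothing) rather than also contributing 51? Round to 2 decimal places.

Switching from a contribution of 51 to 0 lets E keep an extra 51 points, but lowers the group account by 51, which costs E their own share of that drop: 0.61 × 51 = 31.11.
Net gain = 51 − 31.11 = 19.89. The private return per contributed unit (0.61) is below 1, so free-riding is indeed the best response regardless of what the others do.

19.89 points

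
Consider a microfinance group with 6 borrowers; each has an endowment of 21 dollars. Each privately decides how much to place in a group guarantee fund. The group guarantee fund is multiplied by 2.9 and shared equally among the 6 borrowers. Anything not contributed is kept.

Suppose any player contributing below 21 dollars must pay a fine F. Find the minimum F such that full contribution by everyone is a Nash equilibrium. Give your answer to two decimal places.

10.85 dollars

Given the others contribute fully, the best deviation is to contribute 0 (any partial contribution still incurs the fine and gives up units whose private return 0.4833 is below 1).
Deviating from 21 to 0 saves 21 dollars but forfeits the deviator's share of the drop in the group guarantee fund: 2.9/6 × 21 = 10.15.
So the deviation gain is 21 − 10.15 = 10.85, and the fine must be at least 10.85 dollars to wipe it out.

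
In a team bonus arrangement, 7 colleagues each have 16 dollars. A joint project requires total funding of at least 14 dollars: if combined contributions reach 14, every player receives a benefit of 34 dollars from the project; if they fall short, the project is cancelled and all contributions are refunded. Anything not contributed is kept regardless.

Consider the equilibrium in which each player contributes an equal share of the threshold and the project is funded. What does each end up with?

48 dollars

Equal share of the threshold: 14/7 = 2.
At this profile no one gains by cutting their contribution: any cut drops the total below 14, the project is cancelled, contributions are refunded, and the deviator ends with 16, which is less than 16 − 2 + 34 = 48. Contributing more than 2 just wastes the excess. So contributing exactly 2 is a best response.
Each player's payoff: 16 − 2 + 34 = 48.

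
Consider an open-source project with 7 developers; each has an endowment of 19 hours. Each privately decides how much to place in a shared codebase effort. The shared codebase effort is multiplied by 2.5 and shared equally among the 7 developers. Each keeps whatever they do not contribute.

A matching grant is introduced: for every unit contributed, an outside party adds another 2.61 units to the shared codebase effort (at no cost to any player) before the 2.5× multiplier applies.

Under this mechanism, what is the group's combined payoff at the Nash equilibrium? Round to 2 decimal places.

1200.33 hours

With the mechanism, a contributed unit returns 2.5 × 3.61 / 7 = 1.2893 per unit of net cost to the contributor — now above 1 — so contributing fully is weakly dominant for every player.
At the Nash equilibrium everyone contributes 19. Group total payoff = 2.5 × 3.61 × 133 = 1200.33.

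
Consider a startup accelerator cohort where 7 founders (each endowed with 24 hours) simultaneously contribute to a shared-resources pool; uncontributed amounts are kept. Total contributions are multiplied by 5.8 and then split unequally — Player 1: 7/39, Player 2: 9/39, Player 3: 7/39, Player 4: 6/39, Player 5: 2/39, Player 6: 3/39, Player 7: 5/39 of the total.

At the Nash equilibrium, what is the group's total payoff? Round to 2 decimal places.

513.60 hours

Each unit j contributes comes back to j as 5.8 × (j's share), so j prefers to contribute only if that share exceeds 1/5.8 = 0.1724; otherwise keeping the unit dominates.
The shares above 0.1724 belong to Player 1, Player 2 and Player 3, contributing 24 each; the remaining 4 contribute 0. Total contributed: 72.
The shared-resources pool pays out 5.8 × 72 = 417.60 in total (split across the unequal shares, but the aggregate is all that matters for the group sum).
The 4 free-riders keep 24 each, adding 96. Group total = 96 + 417.60 = 513.60.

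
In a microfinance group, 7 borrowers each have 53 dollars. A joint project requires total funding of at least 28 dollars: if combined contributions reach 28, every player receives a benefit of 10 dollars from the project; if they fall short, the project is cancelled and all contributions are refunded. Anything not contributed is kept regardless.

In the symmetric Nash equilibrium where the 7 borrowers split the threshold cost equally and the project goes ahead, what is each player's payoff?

Equal share of the threshold: 28/7 = 4.
At this profile no one gains by cutting their contribution: any cut drops the total below 28, the project is cancelled, contributions are refunded, and the deviator ends with 53, which is less than 53 − 4 + 10 = 59. Contributing more than 4 just wastes the excess. So contributing exactly 4 is a best response.
Each player's payoff: 53 − 4 + 10 = 59.

59 dollars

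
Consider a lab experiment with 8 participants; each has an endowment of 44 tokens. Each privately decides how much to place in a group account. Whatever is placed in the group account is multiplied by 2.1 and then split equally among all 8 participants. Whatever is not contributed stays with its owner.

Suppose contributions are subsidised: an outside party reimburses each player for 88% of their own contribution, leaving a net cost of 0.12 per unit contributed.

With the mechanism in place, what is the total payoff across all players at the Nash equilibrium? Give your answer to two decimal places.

1048.96 tokens

With the mechanism, a contributed unit returns (2.1/8) / 0.12 = 2.1875 per unit of net cost to the contributor — now above 1 — so contributing fully is weakly dominant for every player.
So the Nash equilibrium is full contribution by all 8; the group earns 8 × (44 × 0.88 + 2.1 × 44) = 1048.96.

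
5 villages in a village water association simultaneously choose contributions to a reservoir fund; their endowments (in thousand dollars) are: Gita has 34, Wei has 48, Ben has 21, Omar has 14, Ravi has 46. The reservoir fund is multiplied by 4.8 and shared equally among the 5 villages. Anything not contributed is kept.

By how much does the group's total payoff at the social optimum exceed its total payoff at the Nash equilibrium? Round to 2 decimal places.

The private return per contributed unit is 4.8/5 = 0.9600 < 1 for every player regardless of endowment, so the Nash equilibrium is zero contribution and the group total is Σ E_j = 34 + 48 + 21 + 14 + 46 = 163.
Each contributed unit returns 4.800 to the group, so the social optimum is full contribution by everyone: group total = 4.800 × 163 = 782.40.
Efficiency loss = (4.800 − 1) × 163 = 619.40.

619.40 thousand dollars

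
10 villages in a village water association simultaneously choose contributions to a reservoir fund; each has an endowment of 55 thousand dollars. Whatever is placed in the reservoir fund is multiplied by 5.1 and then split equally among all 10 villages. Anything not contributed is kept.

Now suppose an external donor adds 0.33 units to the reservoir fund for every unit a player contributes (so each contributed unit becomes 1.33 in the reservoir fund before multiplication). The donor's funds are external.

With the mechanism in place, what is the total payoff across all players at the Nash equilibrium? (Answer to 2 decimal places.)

550.00 thousand dollars

The effective private return is 5.1 × 1.33 / 10 = 0.6783, which is still under 1, so the mechanism doesn't change anyone's dominant strategy: zero contribution.
At the Nash equilibrium no one contributes; group total payoff = 10 × 55 = 550.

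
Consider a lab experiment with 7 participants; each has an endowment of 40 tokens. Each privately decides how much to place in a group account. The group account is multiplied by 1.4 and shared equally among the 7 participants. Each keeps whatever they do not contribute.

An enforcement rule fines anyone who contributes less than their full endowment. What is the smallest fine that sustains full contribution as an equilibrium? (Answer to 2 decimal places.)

32.00 tokens

Given the others contribute fully, the best deviation is to contribute 0 (any partial contribution still incurs the fine and gives up units whose private return 0.2000 is below 1).
Deviating from 40 to 0 saves 40 tokens but forfeits the deviator's share of the drop in the group account: 1.4/7 × 40 = 8.00.
So the deviation gain is 40 − 8.00 = 32.00, and the fine must be at least 32.00 tokens to wipe it out.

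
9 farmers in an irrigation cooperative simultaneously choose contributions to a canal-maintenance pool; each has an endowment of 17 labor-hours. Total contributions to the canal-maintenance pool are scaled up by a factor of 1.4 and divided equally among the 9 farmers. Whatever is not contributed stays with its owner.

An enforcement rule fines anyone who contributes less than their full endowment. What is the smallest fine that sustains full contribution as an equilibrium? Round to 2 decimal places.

14.36 labor-hours

Given the others contribute fully, the best deviation is to contribute 0 (any partial contribution still incurs the fine and gives up units whose private return 0.1556 is below 1).
Deviating from 17 to 0 saves 17 labor-hours but forfeits the deviator's share of the drop in the canal-maintenance pool: 1.4/9 × 17 = 2.64.
So the deviation gain is 17 − 2.64 = 14.36, and the fine must be at least 14.36 labor-hours to wipe it out.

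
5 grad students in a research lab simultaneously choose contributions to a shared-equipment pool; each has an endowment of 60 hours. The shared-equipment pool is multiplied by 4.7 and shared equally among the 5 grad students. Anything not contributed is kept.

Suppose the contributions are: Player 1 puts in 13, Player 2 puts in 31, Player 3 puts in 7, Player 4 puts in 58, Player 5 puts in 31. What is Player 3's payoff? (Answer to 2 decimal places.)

184.60 hours

Total contributed: 13 + 31 + 7 + 58 + 31 = 140.
Each receives 4.7 × 140 / 5 = 131.60 from the shared-equipment pool.
Player 3 keeps 60 − 7 = 53, so Player 3's payoff is 53 + 131.60 = 184.60.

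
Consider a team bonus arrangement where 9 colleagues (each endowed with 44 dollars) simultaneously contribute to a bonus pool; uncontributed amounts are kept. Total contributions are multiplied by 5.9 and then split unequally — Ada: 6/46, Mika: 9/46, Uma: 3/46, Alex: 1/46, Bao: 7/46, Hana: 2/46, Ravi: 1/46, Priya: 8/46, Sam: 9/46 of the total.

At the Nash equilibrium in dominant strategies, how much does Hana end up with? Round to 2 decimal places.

Player j's private return per contributed unit is 5.9 × (j's share). Contributing is weakly dominant for j when that share is at least 1/5.9 = 0.1695, and contributing 0 is dominant otherwise.
Mika, Priya and Sam clear that bar, contributing 44 each; the remaining 6 contribute 0. Total contributed: 132.
Hana keeps 44 and receives 5.9 × 132 × 2/46 = 33.86 from the bonus pool, for a payoff of 77.86.

77.86 dollars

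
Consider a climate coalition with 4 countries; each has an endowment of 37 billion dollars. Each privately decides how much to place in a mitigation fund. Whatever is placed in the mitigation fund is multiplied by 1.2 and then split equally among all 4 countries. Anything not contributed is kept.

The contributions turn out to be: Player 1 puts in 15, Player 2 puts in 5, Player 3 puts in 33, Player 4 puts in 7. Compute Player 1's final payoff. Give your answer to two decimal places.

Total contributed: 15 + 5 + 33 + 7 = 60.
Each receives 1.2 × 60 / 4 = 18.00 from the mitigation fund.
Player 1 keeps 37 − 15 = 22, so Player 1's payoff is 22 + 18.00 = 40.00.

40.00 billion dollars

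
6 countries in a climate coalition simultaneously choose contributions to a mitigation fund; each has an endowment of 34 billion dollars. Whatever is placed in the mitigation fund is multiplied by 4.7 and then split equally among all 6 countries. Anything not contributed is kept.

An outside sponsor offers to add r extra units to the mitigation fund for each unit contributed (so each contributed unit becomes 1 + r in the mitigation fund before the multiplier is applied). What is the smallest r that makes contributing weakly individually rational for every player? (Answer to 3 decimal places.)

0.277

With matching at rate r, one contributed unit becomes (1 + r) in the mitigation fund and returns 4.7 × (1 + r) / 6 to the contributor.
Setting this equal to 1: 1 + r = 6/4.7 = 1.2766.
So the minimum matching rate is r = 1.2766 − 1 = 0.277.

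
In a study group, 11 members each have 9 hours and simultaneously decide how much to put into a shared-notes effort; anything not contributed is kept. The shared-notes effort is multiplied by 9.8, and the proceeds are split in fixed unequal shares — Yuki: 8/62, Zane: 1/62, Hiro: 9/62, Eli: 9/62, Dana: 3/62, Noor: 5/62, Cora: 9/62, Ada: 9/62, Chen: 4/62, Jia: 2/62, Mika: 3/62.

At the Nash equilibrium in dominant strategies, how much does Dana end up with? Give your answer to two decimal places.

For player j, contributing a unit is worthwhile iff 9.8 × (j's share) ≥ 1, i.e. iff j's share is at least 0.1020.
Yuki, Hiro, Eli, Cora and Ada clear that bar, contributing 9 each; the remaining 6 contribute 0. Total contributed: 45.
Dana keeps 9 and receives 9.8 × 45 × 3/62 = 21.34 from the shared-notes effort, for a payoff of 30.34.

30.34 hours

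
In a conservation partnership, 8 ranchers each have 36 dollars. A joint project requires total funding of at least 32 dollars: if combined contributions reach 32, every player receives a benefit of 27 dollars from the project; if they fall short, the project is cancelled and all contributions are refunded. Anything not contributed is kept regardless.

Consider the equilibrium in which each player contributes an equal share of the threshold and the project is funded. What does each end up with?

Equal share of the threshold: 32/8 = 4.
At this profile no one gains by cutting their contribution: any cut drops the total below 32, the project is cancelled, contributions are refunded, and the deviator ends with 36, which is less than 36 − 4 + 27 = 59. Contributing more than 4 just wastes the excess. So contributing exactly 4 is a best response.
Each player's payoff: 36 − 4 + 27 = 59.

59 dollars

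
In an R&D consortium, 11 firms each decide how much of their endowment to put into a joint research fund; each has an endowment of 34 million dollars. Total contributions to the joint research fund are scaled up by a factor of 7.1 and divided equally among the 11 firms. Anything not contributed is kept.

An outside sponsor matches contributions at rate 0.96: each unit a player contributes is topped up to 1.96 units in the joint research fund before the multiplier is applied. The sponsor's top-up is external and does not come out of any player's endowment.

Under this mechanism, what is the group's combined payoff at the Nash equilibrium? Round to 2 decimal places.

Under the mechanism each unit contributed yields 7.1 × 1.96 / 11 = 1.2651 back to its contributor per unit of net cost, which exceeds 1, making full contribution the dominant choice for everyone.
At the Nash equilibrium everyone contributes 34. Group total payoff = 7.1 × 1.96 × 374 = 5204.58.

5204.58 million dollars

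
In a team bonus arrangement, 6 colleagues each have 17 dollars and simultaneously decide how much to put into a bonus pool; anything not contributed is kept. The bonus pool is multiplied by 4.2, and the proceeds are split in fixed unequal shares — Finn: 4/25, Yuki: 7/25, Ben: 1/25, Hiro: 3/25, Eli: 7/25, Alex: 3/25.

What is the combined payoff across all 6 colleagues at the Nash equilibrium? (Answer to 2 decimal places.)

210.80 dollars

A player with share s gets back 4.2·s per unit contributed, so full contribution is dominant for anyone with s > 1/4.2 = 0.2381 and zero contribution is dominant for anyone below.
The shares above 0.2381 belong to Yuki and Eli, contributing 17 each; the remaining 4 contribute 0. Total contributed: 34.
The bonus pool pays out 4.2 × 34 = 142.80 in total (split across the unequal shares, but the aggregate is all that matters for the group sum).
The 4 free-riders keep 17 each, adding 68. Group total = 68 + 142.80 = 210.80.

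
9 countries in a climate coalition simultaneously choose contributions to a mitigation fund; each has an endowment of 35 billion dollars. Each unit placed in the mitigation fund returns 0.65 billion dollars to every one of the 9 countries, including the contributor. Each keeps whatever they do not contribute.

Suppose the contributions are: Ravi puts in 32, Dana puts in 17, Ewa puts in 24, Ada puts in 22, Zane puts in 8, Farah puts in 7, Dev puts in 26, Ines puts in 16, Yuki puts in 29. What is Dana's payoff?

135.65 billion dollars

Total contributed: 32 + 17 + 24 + 22 + 8 + 7 + 26 + 16 + 29 = 181.
Each receives 0.65 × 181 = 117.65 from the mitigation fund.
Dana keeps 35 − 17 = 18, so Dana's payoff is 18 + 117.65 = 135.65.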